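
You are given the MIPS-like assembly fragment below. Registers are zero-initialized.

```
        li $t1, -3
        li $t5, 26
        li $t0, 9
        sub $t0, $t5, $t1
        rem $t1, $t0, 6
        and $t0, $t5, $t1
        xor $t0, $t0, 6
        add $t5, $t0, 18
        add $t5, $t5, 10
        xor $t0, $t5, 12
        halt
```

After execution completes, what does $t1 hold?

5

li $t1, -3 → $t1=-3
li $t5, 26 → $t5=26
li $t0, 9 → $t0=9
sub $t0, $t5, $t1 → $t0=26-(-3)=29
rem $t1, $t0, 6 → $t1=29%6=5
and $t0, $t5, $t1 → $t0=26&5=0
xor $t0, $t0, 6 → $t0=0^6=6
add $t5, $t0, 18 → $t5=6+18=24
add $t5, $t5, 10 → $t5=24+10=34
xor $t0, $t5, 12 → $t0=34^12=46
halt.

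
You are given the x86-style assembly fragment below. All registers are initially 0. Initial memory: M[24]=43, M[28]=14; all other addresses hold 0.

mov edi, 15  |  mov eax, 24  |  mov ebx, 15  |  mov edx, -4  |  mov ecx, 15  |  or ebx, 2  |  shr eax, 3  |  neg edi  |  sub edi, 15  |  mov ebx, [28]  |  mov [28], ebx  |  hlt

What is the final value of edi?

-30

edi=15
eax=24
ebx=15
edx=-4
ecx=15
ebx=15|2=15
eax=24>>3=3
edi=-(15)=-15
edi=(-15)-15=-30
ebx=M[28]=14
mov [28], ebx → M[28]=14
halt.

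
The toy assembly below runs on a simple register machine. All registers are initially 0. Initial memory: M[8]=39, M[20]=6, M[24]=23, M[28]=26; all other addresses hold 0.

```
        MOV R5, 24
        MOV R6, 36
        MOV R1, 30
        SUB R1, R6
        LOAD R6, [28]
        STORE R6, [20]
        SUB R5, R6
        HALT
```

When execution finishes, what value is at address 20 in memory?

26

MOV R5, 24 → R5=24
MOV R6, 36 → R6=36
MOV R1, 30 → R1=30
SUB R1, R6 → R1=30-36=-6
LOAD R6, [28] → R6=M[28]=26
STORE R6, [20] → M[20]=26
SUB R5, R6 → R5=24-26=-2
halt.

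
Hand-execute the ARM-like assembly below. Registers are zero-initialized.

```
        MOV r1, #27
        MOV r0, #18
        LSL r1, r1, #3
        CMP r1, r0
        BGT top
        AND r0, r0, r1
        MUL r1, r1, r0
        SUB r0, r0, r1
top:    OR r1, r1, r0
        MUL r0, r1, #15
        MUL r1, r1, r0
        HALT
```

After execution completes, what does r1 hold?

712860

r1=27
r0=18
r1=27<<3=216
CMP r1, r0  (cmp 216,18)
BGT top: taken
r1=216|18=218
r0=218*15=3270
r1=218*3270=712860
halt.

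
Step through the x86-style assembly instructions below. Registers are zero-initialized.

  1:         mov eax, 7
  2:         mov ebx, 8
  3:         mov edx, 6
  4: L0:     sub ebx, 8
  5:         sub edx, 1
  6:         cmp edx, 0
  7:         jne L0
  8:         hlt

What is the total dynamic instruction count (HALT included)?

eax=7
ebx=8
edx=6
ebx=8-8=0
edx=6-1=5
cmp edx, 0  (cmp 5,0)
jne L0: taken
ebx=0-8=-8
edx=5-1=4
cmp edx, 0  (cmp 4,0)
jne L0: taken
ebx=(-8)-8=-16
edx=4-1=3
cmp edx, 0  (cmp 3,0)
jne L0: taken
ebx=(-16)-8=-24
edx=3-1=2
cmp edx, 0  (cmp 2,0)
jne L0: taken
ebx=(-24)-8=-32
edx=2-1=1
cmp edx, 0  (cmp 1,0)
jne L0: taken
ebx=(-32)-8=-40
edx=1-1=0
cmp edx, 0  (cmp 0,0)
jne L0: not taken
halt.
Total executed instructions: 28.

28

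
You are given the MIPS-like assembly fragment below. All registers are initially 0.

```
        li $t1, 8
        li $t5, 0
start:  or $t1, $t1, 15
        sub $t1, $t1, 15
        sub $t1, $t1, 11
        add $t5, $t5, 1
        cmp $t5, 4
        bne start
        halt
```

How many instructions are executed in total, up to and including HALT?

after li $t1, 8: $t1=8
after li $t5, 0: $t5=0
after or $t1, $t1, 15: $t1=8|15=15
after sub $t1, $t1, 15: $t1=15-15=0
after sub $t1, $t1, 11: $t1=0-11=-11
after add $t5, $t5, 1: $t5=0+1=1
cmp $t5, 4  (cmp 1,4)
bne start: taken
after or $t1, $t1, 15: $t1=(-11)|15=-1
after sub $t1, $t1, 15: $t1=(-1)-15=-16
after sub $t1, $t1, 11: $t1=(-16)-11=-27
after add $t5, $t5, 1: $t5=1+1=2
cmp $t5, 4  (cmp 2,4)
bne start: taken
after or $t1, $t1, 15: $t1=(-27)|15=-17
after sub $t1, $t1, 15: $t1=(-17)-15=-32
after sub $t1, $t1, 11: $t1=(-32)-11=-43
after add $t5, $t5, 1: $t5=2+1=3
cmp $t5, 4  (cmp 3,4)
bne start: taken
after or $t1, $t1, 15: $t1=(-43)|15=-33
after sub $t1, $t1, 15: $t1=(-33)-15=-48
after sub $t1, $t1, 11: $t1=(-48)-11=-59
after add $t5, $t5, 1: $t5=3+1=4
cmp $t5, 4  (cmp 4,4)
bne start: not taken
halt.
Total executed instructions: 27.

27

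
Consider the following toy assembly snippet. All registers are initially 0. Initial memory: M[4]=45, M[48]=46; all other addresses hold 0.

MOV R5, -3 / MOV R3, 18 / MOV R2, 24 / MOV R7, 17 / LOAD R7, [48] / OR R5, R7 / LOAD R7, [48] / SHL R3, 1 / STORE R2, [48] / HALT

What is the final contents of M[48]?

MOV R5, -3 → R5=-3
MOV R3, 18 → R3=18
MOV R2, 24 → R2=24
MOV R7, 17 → R7=17
LOAD R7, [48] → R7=M[48]=46
OR R5, R7 → R5=(-3)|46=-1
LOAD R7, [48] → R7=M[48]=46
SHL R3, 1 → R3=18<<1=36
STORE R2, [48] → M[48]=24
halt.

24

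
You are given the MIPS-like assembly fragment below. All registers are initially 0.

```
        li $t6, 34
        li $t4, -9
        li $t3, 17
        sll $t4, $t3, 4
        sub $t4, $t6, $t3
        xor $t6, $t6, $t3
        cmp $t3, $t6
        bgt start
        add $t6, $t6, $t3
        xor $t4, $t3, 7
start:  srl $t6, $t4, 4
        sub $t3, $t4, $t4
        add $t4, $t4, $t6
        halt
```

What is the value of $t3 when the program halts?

li $t6, 34 → $t6=34
li $t4, -9 → $t4=-9
li $t3, 17 → $t3=17
sll $t4, $t3, 4 → $t4=17<<4=272
sub $t4, $t6, $t3 → $t4=34-17=17
xor $t6, $t6, $t3 → $t6=34^17=51
cmp $t3, $t6  (cmp 17,51)
bgt start: not taken
add $t6, $t6, $t3 → $t6=51+17=68
xor $t4, $t3, 7 → $t4=17^7=22
srl $t6, $t4, 4 → $t6=22>>4=1
sub $t3, $t4, $t4 → $t3=22-22=0
add $t4, $t4, $t6 → $t4=22+1=23
halt.

0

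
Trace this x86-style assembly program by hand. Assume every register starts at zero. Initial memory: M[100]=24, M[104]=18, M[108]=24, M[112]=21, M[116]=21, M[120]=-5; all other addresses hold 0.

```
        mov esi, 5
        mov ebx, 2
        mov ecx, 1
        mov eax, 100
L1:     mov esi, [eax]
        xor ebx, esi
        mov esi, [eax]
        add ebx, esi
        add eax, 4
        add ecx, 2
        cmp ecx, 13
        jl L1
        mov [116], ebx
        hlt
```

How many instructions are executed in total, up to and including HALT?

mov esi, 5 → esi=5
mov ebx, 2 → ebx=2
mov ecx, 1 → ecx=1
mov eax, 100 → eax=100
mov esi, [eax] → esi=M[100]=24
xor ebx, esi → ebx=2^24=26
mov esi, [eax] → esi=M[100]=24
add ebx, esi → ebx=26+24=50
add eax, 4 → eax=100+4=104
add ecx, 2 → ecx=1+2=3
cmp ecx, 13  (cmp 3,13)
jl L1: taken
mov esi, [eax] → esi=M[104]=18
xor ebx, esi → ebx=50^18=32
mov esi, [eax] → esi=M[104]=18
add ebx, esi → ebx=32+18=50
add eax, 4 → eax=104+4=108
add ecx, 2 → ecx=3+2=5
cmp ecx, 13  (cmp 5,13)
jl L1: taken
mov esi, [eax] → esi=M[108]=24
xor ebx, esi → ebx=50^24=42
mov esi, [eax] → esi=M[108]=24
add ebx, esi → ebx=42+24=66
add eax, 4 → eax=108+4=112
add ecx, 2 → ecx=5+2=7
cmp ecx, 13  (cmp 7,13)
jl L1: taken
mov esi, [eax] → esi=M[112]=21
xor ebx, esi → ebx=66^21=87
mov esi, [eax] → esi=M[112]=21
add ebx, esi → ebx=87+21=108
add eax, 4 → eax=112+4=116
add ecx, 2 → ecx=7+2=9
cmp ecx, 13  (cmp 9,13)
jl L1: taken
mov esi, [eax] → esi=M[116]=21
xor ebx, esi → ebx=108^21=121
mov esi, [eax] → esi=M[116]=21
add ebx, esi → ebx=121+21=142
add eax, 4 → eax=116+4=120
add ecx, 2 → ecx=9+2=11
cmp ecx, 13  (cmp 11,13)
jl L1: taken
mov esi, [eax] → esi=M[120]=-5
xor ebx, esi → ebx=142^(-5)=-139
mov esi, [eax] → esi=M[120]=-5
add ebx, esi → ebx=(-139)+(-5)=-144
add eax, 4 → eax=120+4=124
add ecx, 2 → ecx=11+2=13
cmp ecx, 13  (cmp 13,13)
jl L1: not taken
mov [116], ebx → M[116]=-144
halt.
Total executed instructions: 54.

54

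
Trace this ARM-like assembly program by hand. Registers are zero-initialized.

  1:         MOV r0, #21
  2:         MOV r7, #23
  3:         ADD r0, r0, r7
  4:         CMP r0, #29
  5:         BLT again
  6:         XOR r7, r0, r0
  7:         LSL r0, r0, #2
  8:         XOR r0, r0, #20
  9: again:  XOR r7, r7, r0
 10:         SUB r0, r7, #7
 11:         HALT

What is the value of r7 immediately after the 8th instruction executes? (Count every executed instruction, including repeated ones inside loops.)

MOV r0, #21 → r0=21
MOV r7, #23 → r7=23
ADD r0, r0, r7 → r0=21+23=44
CMP r0, #29  (cmp 44,29)
BLT again: not taken
XOR r7, r0, r0 → r7=44^44=0
LSL r0, r0, #2 → r0=44<<2=176
XOR r0, r0, #20 → r0=176^20=164
After step 8: r7 = 0.

0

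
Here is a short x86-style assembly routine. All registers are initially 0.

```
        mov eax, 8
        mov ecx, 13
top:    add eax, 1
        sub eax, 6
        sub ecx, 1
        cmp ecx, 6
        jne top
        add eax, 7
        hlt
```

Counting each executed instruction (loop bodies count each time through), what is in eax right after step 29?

-22

after mov eax, 8: eax=8
after mov ecx, 13: ecx=13
after add eax, 1: eax=8+1=9
after sub eax, 6: eax=9-6=3
after sub ecx, 1: ecx=13-1=12
cmp ecx, 6  (cmp 12,6)
jne top: taken
after add eax, 1: eax=3+1=4
after sub eax, 6: eax=4-6=-2
after sub ecx, 1: ecx=12-1=11
cmp ecx, 6  (cmp 11,6)
jne top: taken
after add eax, 1: eax=(-2)+1=-1
after sub eax, 6: eax=(-1)-6=-7
after sub ecx, 1: ecx=11-1=10
cmp ecx, 6  (cmp 10,6)
jne top: taken
after add eax, 1: eax=(-7)+1=-6
after sub eax, 6: eax=(-6)-6=-12
after sub ecx, 1: ecx=10-1=9
cmp ecx, 6  (cmp 9,6)
jne top: taken
after add eax, 1: eax=(-12)+1=-11
after sub eax, 6: eax=(-11)-6=-17
after sub ecx, 1: ecx=9-1=8
cmp ecx, 6  (cmp 8,6)
jne top: taken
after add eax, 1: eax=(-17)+1=-16
after sub eax, 6: eax=(-16)-6=-22
After step 29: eax = -22.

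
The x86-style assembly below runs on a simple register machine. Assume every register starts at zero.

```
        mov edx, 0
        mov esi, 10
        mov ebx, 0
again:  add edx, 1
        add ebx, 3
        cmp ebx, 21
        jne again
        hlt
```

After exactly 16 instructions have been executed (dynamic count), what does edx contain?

4

edx=0
esi=10
ebx=0
edx=0+1=1
ebx=0+3=3
cmp ebx, 21  (cmp 3,21)
jne again: taken
edx=1+1=2
ebx=3+3=6
cmp ebx, 21  (cmp 6,21)
jne again: taken
edx=2+1=3
ebx=6+3=9
cmp ebx, 21  (cmp 9,21)
jne again: taken
edx=3+1=4
After step 16: edx = 4.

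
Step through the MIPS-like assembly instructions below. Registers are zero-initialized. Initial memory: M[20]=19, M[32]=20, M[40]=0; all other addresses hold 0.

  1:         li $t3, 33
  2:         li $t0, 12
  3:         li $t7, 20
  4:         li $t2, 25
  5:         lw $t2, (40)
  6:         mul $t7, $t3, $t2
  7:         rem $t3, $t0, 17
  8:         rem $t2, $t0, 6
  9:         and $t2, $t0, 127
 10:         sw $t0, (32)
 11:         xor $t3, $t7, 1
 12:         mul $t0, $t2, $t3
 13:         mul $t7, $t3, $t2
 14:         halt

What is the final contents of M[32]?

after li $t3, 33: $t3=33
after li $t0, 12: $t0=12
after li $t7, 20: $t7=20
after li $t2, 25: $t2=25
after lw $t2, (40): $t2=M[40]=0
after mul $t7, $t3, $t2: $t7=33*0=0
after rem $t3, $t0, 17: $t3=12%17=12
after rem $t2, $t0, 6: $t2=12%6=0
after and $t2, $t0, 127: $t2=12&127=12
sw $t0, (32) → M[32]=12
after xor $t3, $t7, 1: $t3=0^1=1
after mul $t0, $t2, $t3: $t0=12*1=12
after mul $t7, $t3, $t2: $t7=1*12=12
halt.

12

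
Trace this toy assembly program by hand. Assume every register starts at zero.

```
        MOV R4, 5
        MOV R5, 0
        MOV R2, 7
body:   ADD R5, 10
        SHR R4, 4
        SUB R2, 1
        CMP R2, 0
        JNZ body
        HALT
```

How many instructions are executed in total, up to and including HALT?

after MOV R4, 5: R4=5
after MOV R5, 0: R5=0
after MOV R2, 7: R2=7
after ADD R5, 10: R5=0+10=10
after SHR R4, 4: R4=5>>4=0
after SUB R2, 1: R2=7-1=6
CMP R2, 0  (cmp 6,0)
JNZ body: taken
after ADD R5, 10: R5=10+10=20
after SHR R4, 4: R4=0>>4=0
after SUB R2, 1: R2=6-1=5
CMP R2, 0  (cmp 5,0)
JNZ body: taken
after ADD R5, 10: R5=20+10=30
after SHR R4, 4: R4=0>>4=0
after SUB R2, 1: R2=5-1=4
CMP R2, 0  (cmp 4,0)
JNZ body: taken
after ADD R5, 10: R5=30+10=40
after SHR R4, 4: R4=0>>4=0
after SUB R2, 1: R2=4-1=3
CMP R2, 0  (cmp 3,0)
JNZ body: taken
after ADD R5, 10: R5=40+10=50
after SHR R4, 4: R4=0>>4=0
after SUB R2, 1: R2=3-1=2
CMP R2, 0  (cmp 2,0)
JNZ body: taken
after ADD R5, 10: R5=50+10=60
after SHR R4, 4: R4=0>>4=0
after SUB R2, 1: R2=2-1=1
CMP R2, 0  (cmp 1,0)
JNZ body: taken
after ADD R5, 10: R5=60+10=70
after SHR R4, 4: R4=0>>4=0
after SUB R2, 1: R2=1-1=0
CMP R2, 0  (cmp 0,0)
JNZ body: not taken
halt.
Total executed instructions: 39.

39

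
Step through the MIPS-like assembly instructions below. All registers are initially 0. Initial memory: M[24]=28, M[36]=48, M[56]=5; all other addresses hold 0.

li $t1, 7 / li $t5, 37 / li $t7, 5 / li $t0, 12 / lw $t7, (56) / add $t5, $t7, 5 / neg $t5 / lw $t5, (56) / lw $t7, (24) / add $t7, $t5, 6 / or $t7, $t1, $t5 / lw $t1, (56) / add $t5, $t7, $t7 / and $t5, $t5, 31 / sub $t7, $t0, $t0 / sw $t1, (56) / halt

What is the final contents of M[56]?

$t1=7
$t5=37
$t7=5
$t0=12
$t7=M[56]=5
$t5=5+5=10
$t5=-(10)=-10
$t5=M[56]=5
$t7=M[24]=28
$t7=5+6=11
$t7=7|5=7
$t1=M[56]=5
$t5=7+7=14
$t5=14&31=14
$t7=12-12=0
sw $t1, (56) → M[56]=5
halt.

5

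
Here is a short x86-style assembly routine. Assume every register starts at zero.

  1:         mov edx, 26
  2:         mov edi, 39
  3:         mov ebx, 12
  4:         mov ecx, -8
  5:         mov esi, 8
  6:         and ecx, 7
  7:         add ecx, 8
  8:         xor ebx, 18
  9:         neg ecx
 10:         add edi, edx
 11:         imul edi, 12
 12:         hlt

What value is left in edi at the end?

780

edx=26
edi=39
ebx=12
ecx=-8
esi=8
ecx=(-8)&7=0
ecx=0+8=8
ebx=12^18=30
ecx=-(8)=-8
edi=39+26=65
edi=65*12=780
halt.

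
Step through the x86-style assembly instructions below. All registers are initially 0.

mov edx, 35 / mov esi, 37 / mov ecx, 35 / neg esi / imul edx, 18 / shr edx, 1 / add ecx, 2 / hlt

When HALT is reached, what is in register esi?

-37

after mov edx, 35: edx=35
after mov esi, 37: esi=37
after mov ecx, 35: ecx=35
after neg esi: esi=-(37)=-37
after imul edx, 18: edx=35*18=630
after shr edx, 1: edx=630>>1=315
after add ecx, 2: ecx=35+2=37
halt.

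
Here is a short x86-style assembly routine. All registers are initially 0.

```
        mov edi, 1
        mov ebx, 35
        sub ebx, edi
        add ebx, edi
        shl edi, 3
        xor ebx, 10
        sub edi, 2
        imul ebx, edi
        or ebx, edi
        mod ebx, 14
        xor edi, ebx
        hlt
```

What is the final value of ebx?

8

edi=1
ebx=35
ebx=35-1=34
ebx=34+1=35
edi=1<<3=8
ebx=35^10=41
edi=8-2=6
ebx=41*6=246
ebx=246|6=246
ebx=246%14=8
edi=6^8=14
halt.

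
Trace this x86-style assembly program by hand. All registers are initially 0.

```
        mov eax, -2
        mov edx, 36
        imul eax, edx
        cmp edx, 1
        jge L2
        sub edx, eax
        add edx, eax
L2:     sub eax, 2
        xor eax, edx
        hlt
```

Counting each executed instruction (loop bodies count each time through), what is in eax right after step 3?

-72

mov eax, -2 → eax=-2
mov edx, 36 → edx=36
imul eax, edx → eax=(-2)*36=-72
After step 3: eax = -72.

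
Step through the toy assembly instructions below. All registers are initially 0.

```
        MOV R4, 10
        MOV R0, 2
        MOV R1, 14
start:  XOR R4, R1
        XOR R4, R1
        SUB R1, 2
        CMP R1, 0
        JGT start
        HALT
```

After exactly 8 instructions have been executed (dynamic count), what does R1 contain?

MOV R4, 10 → R4=10
MOV R0, 2 → R0=2
MOV R1, 14 → R1=14
XOR R4, R1 → R4=10^14=4
XOR R4, R1 → R4=4^14=10
SUB R1, 2 → R1=14-2=12
CMP R1, 0  (cmp 12,0)
JGT start: taken
After step 8: R1 = 12.

12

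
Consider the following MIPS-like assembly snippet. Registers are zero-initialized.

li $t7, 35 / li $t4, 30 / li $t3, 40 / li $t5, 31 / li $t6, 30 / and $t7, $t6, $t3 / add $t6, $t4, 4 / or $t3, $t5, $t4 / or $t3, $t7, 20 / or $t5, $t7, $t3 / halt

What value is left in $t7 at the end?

after li $t7, 35: $t7=35
after li $t4, 30: $t4=30
after li $t3, 40: $t3=40
after li $t5, 31: $t5=31
after li $t6, 30: $t6=30
after and $t7, $t6, $t3: $t7=30&40=8
after add $t6, $t4, 4: $t6=30+4=34
after or $t3, $t5, $t4: $t3=31|30=31
after or $t3, $t7, 20: $t3=8|20=28
after or $t5, $t7, $t3: $t5=8|28=28
halt.

8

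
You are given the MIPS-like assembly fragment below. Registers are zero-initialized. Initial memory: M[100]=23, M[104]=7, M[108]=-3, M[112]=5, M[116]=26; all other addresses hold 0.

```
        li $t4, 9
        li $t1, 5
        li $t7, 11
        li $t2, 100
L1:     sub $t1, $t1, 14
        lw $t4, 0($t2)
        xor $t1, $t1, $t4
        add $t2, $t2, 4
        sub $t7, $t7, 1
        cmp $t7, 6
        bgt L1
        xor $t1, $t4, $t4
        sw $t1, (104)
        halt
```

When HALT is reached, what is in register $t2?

li $t4, 9 → $t4=9
li $t1, 5 → $t1=5
li $t7, 11 → $t7=11
li $t2, 100 → $t2=100
sub $t1, $t1, 14 → $t1=5-14=-9
lw $t4, 0($t2) → $t4=M[100]=23
xor $t1, $t1, $t4 → $t1=(-9)^23=-32
add $t2, $t2, 4 → $t2=100+4=104
sub $t7, $t7, 1 → $t7=11-1=10
cmp $t7, 6  (cmp 10,6)
bgt L1: taken
sub $t1, $t1, 14 → $t1=(-32)-14=-46
lw $t4, 0($t2) → $t4=M[104]=7
xor $t1, $t1, $t4 → $t1=(-46)^7=-43
add $t2, $t2, 4 → $t2=104+4=108
sub $t7, $t7, 1 → $t7=10-1=9
cmp $t7, 6  (cmp 9,6)
bgt L1: taken
sub $t1, $t1, 14 → $t1=(-43)-14=-57
lw $t4, 0($t2) → $t4=M[108]=-3
xor $t1, $t1, $t4 → $t1=(-57)^(-3)=58
add $t2, $t2, 4 → $t2=108+4=112
sub $t7, $t7, 1 → $t7=9-1=8
cmp $t7, 6  (cmp 8,6)
bgt L1: taken
sub $t1, $t1, 14 → $t1=58-14=44
lw $t4, 0($t2) → $t4=M[112]=5
xor $t1, $t1, $t4 → $t1=44^5=41
add $t2, $t2, 4 → $t2=112+4=116
sub $t7, $t7, 1 → $t7=8-1=7
cmp $t7, 6  (cmp 7,6)
bgt L1: taken
sub $t1, $t1, 14 → $t1=41-14=27
lw $t4, 0($t2) → $t4=M[116]=26
xor $t1, $t1, $t4 → $t1=27^26=1
add $t2, $t2, 4 → $t2=116+4=120
sub $t7, $t7, 1 → $t7=7-1=6
cmp $t7, 6  (cmp 6,6)
bgt L1: not taken
xor $t1, $t4, $t4 → $t1=26^26=0
sw $t1, (104) → M[104]=0
halt.

120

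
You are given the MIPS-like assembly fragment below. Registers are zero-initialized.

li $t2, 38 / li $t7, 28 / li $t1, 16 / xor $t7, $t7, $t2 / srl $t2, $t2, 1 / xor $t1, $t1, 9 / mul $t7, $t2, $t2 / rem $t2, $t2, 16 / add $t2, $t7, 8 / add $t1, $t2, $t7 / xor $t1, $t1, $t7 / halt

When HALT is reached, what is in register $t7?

361

$t2=38
$t7=28
$t1=16
$t7=28^38=58
$t2=38>>1=19
$t1=16^9=25
$t7=19*19=361
$t2=19%16=3
$t2=361+8=369
$t1=369+361=730
$t1=730^361=947
halt.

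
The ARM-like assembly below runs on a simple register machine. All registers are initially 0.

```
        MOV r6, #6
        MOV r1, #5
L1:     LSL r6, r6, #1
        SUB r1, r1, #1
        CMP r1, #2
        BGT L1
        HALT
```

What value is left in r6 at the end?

48

MOV r6, #6 → r6=6
MOV r1, #5 → r1=5
LSL r6, r6, #1 → r6=6<<1=12
SUB r1, r1, #1 → r1=5-1=4
CMP r1, #2  (cmp 4,2)
BGT L1: taken
LSL r6, r6, #1 → r6=12<<1=24
SUB r1, r1, #1 → r1=4-1=3
CMP r1, #2  (cmp 3,2)
BGT L1: taken
LSL r6, r6, #1 → r6=24<<1=48
SUB r1, r1, #1 → r1=3-1=2
CMP r1, #2  (cmp 2,2)
BGT L1: not taken
halt.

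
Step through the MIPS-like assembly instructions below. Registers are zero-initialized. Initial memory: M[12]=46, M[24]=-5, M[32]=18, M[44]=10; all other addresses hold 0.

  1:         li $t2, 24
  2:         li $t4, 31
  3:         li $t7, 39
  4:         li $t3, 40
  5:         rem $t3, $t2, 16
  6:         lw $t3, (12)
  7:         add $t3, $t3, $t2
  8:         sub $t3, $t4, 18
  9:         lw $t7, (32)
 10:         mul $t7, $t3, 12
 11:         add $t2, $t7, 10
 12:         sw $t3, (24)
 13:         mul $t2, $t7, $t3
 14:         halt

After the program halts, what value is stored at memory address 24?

li $t2, 24 → $t2=24
li $t4, 31 → $t4=31
li $t7, 39 → $t7=39
li $t3, 40 → $t3=40
rem $t3, $t2, 16 → $t3=24%16=8
lw $t3, (12) → $t3=M[12]=46
add $t3, $t3, $t2 → $t3=46+24=70
sub $t3, $t4, 18 → $t3=31-18=13
lw $t7, (32) → $t7=M[32]=18
mul $t7, $t3, 12 → $t7=13*12=156
add $t2, $t7, 10 → $t2=156+10=166
sw $t3, (24) → M[24]=13
mul $t2, $t7, $t3 → $t2=156*13=2028
halt.

13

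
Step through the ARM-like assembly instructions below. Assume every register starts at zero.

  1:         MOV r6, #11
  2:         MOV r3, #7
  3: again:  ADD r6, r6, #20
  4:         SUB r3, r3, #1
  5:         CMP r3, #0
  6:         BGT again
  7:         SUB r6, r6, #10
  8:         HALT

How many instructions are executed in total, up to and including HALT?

after MOV r6, #11: r6=11
after MOV r3, #7: r3=7
after ADD r6, r6, #20: r6=11+20=31
after SUB r3, r3, #1: r3=7-1=6
CMP r3, #0  (cmp 6,0)
BGT again: taken
after ADD r6, r6, #20: r6=31+20=51
after SUB r3, r3, #1: r3=6-1=5
CMP r3, #0  (cmp 5,0)
BGT again: taken
after ADD r6, r6, #20: r6=51+20=71
after SUB r3, r3, #1: r3=5-1=4
CMP r3, #0  (cmp 4,0)
BGT again: taken
after ADD r6, r6, #20: r6=71+20=91
after SUB r3, r3, #1: r3=4-1=3
CMP r3, #0  (cmp 3,0)
BGT again: taken
after ADD r6, r6, #20: r6=91+20=111
after SUB r3, r3, #1: r3=3-1=2
CMP r3, #0  (cmp 2,0)
BGT again: taken
after ADD r6, r6, #20: r6=111+20=131
after SUB r3, r3, #1: r3=2-1=1
CMP r3, #0  (cmp 1,0)
BGT again: taken
after ADD r6, r6, #20: r6=131+20=151
after SUB r3, r3, #1: r3=1-1=0
CMP r3, #0  (cmp 0,0)
BGT again: not taken
after SUB r6, r6, #10: r6=151-10=141
halt.
Total executed instructions: 32.

32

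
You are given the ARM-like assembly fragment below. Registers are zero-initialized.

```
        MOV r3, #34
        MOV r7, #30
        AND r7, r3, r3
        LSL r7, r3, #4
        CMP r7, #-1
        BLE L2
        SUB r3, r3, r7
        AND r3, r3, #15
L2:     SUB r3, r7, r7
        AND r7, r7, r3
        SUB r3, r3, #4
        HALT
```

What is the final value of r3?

-4

MOV r3, #34 → r3=34
MOV r7, #30 → r7=30
AND r7, r3, r3 → r7=34&34=34
LSL r7, r3, #4 → r7=34<<4=544
CMP r7, #-1  (cmp 544,-1)
BLE L2: not taken
SUB r3, r3, r7 → r3=34-544=-510
AND r3, r3, #15 → r3=(-510)&15=2
SUB r3, r7, r7 → r3=544-544=0
AND r7, r7, r3 → r7=544&0=0
SUB r3, r3, #4 → r3=0-4=-4
halt.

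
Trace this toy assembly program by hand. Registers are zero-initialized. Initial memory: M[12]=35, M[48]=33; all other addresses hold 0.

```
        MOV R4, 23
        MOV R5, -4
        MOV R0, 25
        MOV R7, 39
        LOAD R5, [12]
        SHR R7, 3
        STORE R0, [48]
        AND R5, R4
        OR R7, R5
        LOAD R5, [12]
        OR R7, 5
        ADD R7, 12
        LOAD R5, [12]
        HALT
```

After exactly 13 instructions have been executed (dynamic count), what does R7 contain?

19

after MOV R4, 23: R4=23
after MOV R5, -4: R5=-4
after MOV R0, 25: R0=25
after MOV R7, 39: R7=39
after LOAD R5, [12]: R5=M[12]=35
after SHR R7, 3: R7=39>>3=4
STORE R0, [48] → M[48]=25
after AND R5, R4: R5=35&23=3
after OR R7, R5: R7=4|3=7
after LOAD R5, [12]: R5=M[12]=35
after OR R7, 5: R7=7|5=7
after ADD R7, 12: R7=7+12=19
after LOAD R5, [12]: R5=M[12]=35
After step 13: R7 = 19.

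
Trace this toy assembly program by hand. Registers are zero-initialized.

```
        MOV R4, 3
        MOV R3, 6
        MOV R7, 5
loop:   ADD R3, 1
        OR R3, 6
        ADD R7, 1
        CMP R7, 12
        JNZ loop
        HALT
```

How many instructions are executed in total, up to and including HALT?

MOV R4, 3 → R4=3
MOV R3, 6 → R3=6
MOV R7, 5 → R7=5
ADD R3, 1 → R3=6+1=7
OR R3, 6 → R3=7|6=7
ADD R7, 1 → R7=5+1=6
CMP R7, 12  (cmp 6,12)
JNZ loop: taken
ADD R3, 1 → R3=7+1=8
OR R3, 6 → R3=8|6=14
ADD R7, 1 → R7=6+1=7
CMP R7, 12  (cmp 7,12)
JNZ loop: taken
ADD R3, 1 → R3=14+1=15
OR R3, 6 → R3=15|6=15
ADD R7, 1 → R7=7+1=8
CMP R7, 12  (cmp 8,12)
JNZ loop: taken
ADD R3, 1 → R3=15+1=16
OR R3, 6 → R3=16|6=22
ADD R7, 1 → R7=8+1=9
CMP R7, 12  (cmp 9,12)
JNZ loop: taken
ADD R3, 1 → R3=22+1=23
OR R3, 6 → R3=23|6=23
ADD R7, 1 → R7=9+1=10
CMP R7, 12  (cmp 10,12)
JNZ loop: taken
ADD R3, 1 → R3=23+1=24
OR R3, 6 → R3=24|6=30
ADD R7, 1 → R7=10+1=11
CMP R7, 12  (cmp 11,12)
JNZ loop: taken
ADD R3, 1 → R3=30+1=31
OR R3, 6 → R3=31|6=31
ADD R7, 1 → R7=11+1=12
CMP R7, 12  (cmp 12,12)
JNZ loop: not taken
halt.
Total executed instructions: 39.

39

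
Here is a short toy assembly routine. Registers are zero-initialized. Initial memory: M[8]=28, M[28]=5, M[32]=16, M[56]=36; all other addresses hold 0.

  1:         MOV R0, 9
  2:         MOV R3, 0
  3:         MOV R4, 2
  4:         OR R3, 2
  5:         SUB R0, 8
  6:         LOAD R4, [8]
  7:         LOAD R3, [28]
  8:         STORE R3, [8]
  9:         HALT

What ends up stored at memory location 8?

5

MOV R0, 9 → R0=9
MOV R3, 0 → R3=0
MOV R4, 2 → R4=2
OR R3, 2 → R3=0|2=2
SUB R0, 8 → R0=9-8=1
LOAD R4, [8] → R4=M[8]=28
LOAD R3, [28] → R3=M[28]=5
STORE R3, [8] → M[8]=5
halt.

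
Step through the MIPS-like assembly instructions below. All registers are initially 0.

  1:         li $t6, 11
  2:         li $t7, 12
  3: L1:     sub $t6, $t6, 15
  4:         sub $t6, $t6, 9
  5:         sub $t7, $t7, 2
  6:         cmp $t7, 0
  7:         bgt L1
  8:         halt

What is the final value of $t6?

after li $t6, 11: $t6=11
after li $t7, 12: $t7=12
after sub $t6, $t6, 15: $t6=11-15=-4
after sub $t6, $t6, 9: $t6=(-4)-9=-13
after sub $t7, $t7, 2: $t7=12-2=10
cmp $t7, 0  (cmp 10,0)
bgt L1: taken
after sub $t6, $t6, 15: $t6=(-13)-15=-28
after sub $t6, $t6, 9: $t6=(-28)-9=-37
after sub $t7, $t7, 2: $t7=10-2=8
cmp $t7, 0  (cmp 8,0)
bgt L1: taken
after sub $t6, $t6, 15: $t6=(-37)-15=-52
after sub $t6, $t6, 9: $t6=(-52)-9=-61
after sub $t7, $t7, 2: $t7=8-2=6
cmp $t7, 0  (cmp 6,0)
bgt L1: taken
after sub $t6, $t6, 15: $t6=(-61)-15=-76
after sub $t6, $t6, 9: $t6=(-76)-9=-85
after sub $t7, $t7, 2: $t7=6-2=4
cmp $t7, 0  (cmp 4,0)
bgt L1: taken
after sub $t6, $t6, 15: $t6=(-85)-15=-100
after sub $t6, $t6, 9: $t6=(-100)-9=-109
after sub $t7, $t7, 2: $t7=4-2=2
cmp $t7, 0  (cmp 2,0)
bgt L1: taken
after sub $t6, $t6, 15: $t6=(-109)-15=-124
after sub $t6, $t6, 9: $t6=(-124)-9=-133
after sub $t7, $t7, 2: $t7=2-2=0
cmp $t7, 0  (cmp 0,0)
bgt L1: not taken
halt.

-133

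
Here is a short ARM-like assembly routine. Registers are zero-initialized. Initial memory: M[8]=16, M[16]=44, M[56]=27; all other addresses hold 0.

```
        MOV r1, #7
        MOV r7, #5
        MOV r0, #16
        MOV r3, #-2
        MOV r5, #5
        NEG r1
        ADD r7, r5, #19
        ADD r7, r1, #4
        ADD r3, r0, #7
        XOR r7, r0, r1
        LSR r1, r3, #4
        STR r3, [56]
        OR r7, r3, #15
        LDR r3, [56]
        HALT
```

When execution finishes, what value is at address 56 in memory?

after MOV r1, #7: r1=7
after MOV r7, #5: r7=5
after MOV r0, #16: r0=16
after MOV r3, #-2: r3=-2
after MOV r5, #5: r5=5
after NEG r1: r1=-(7)=-7
after ADD r7, r5, #19: r7=5+19=24
after ADD r7, r1, #4: r7=(-7)+4=-3
after ADD r3, r0, #7: r3=16+7=23
after XOR r7, r0, r1: r7=16^(-7)=-23
after LSR r1, r3, #4: r1=23>>4=1
STR r3, [56] → M[56]=23
after OR r7, r3, #15: r7=23|15=31
after LDR r3, [56]: r3=M[56]=23
halt.

23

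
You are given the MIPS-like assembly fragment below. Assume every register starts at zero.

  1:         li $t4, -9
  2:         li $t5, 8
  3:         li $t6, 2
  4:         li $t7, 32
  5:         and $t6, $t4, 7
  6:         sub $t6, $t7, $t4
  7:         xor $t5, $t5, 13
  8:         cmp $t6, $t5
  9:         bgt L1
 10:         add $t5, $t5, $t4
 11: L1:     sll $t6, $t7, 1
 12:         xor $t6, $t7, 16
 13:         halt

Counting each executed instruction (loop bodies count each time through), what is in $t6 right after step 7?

41

li $t4, -9 → $t4=-9
li $t5, 8 → $t5=8
li $t6, 2 → $t6=2
li $t7, 32 → $t7=32
and $t6, $t4, 7 → $t6=(-9)&7=7
sub $t6, $t7, $t4 → $t6=32-(-9)=41
xor $t5, $t5, 13 → $t5=8^13=5
After step 7: $t6 = 41.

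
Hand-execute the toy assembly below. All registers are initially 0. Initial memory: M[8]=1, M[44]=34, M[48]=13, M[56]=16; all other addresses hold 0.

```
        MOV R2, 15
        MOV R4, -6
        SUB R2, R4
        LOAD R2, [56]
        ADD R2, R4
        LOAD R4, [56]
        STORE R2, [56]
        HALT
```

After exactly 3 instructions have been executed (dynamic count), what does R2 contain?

R2=15
R4=-6
R2=15-(-6)=21
After step 3: R2 = 21.

21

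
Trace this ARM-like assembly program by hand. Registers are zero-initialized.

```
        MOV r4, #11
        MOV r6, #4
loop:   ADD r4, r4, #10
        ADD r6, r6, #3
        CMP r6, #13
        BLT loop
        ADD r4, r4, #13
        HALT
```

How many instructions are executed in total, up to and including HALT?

after MOV r4, #11: r4=11
after MOV r6, #4: r6=4
after ADD r4, r4, #10: r4=11+10=21
after ADD r6, r6, #3: r6=4+3=7
CMP r6, #13  (cmp 7,13)
BLT loop: taken
after ADD r4, r4, #10: r4=21+10=31
after ADD r6, r6, #3: r6=7+3=10
CMP r6, #13  (cmp 10,13)
BLT loop: taken
after ADD r4, r4, #10: r4=31+10=41
after ADD r6, r6, #3: r6=10+3=13
CMP r6, #13  (cmp 13,13)
BLT loop: not taken
after ADD r4, r4, #13: r4=41+13=54
halt.
Total executed instructions: 16.

16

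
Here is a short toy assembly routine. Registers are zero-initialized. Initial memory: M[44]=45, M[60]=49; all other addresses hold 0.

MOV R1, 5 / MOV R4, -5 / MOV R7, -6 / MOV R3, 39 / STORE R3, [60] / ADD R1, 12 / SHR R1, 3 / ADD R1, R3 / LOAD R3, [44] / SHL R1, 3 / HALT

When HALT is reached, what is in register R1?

R1=5
R4=-5
R7=-6
R3=39
STORE R3, [60] → M[60]=39
R1=5+12=17
R1=17>>3=2
R1=2+39=41
R3=M[44]=45
R1=41<<3=328
halt.

328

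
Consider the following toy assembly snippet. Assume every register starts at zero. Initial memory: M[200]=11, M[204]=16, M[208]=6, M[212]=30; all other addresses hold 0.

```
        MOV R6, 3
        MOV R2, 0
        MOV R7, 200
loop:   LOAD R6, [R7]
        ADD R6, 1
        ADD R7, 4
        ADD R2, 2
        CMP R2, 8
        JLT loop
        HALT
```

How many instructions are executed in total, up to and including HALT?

28

MOV R6, 3 → R6=3
MOV R2, 0 → R2=0
MOV R7, 200 → R7=200
LOAD R6, [R7] → R6=M[200]=11
ADD R6, 1 → R6=11+1=12
ADD R7, 4 → R7=200+4=204
ADD R2, 2 → R2=0+2=2
CMP R2, 8  (cmp 2,8)
JLT loop: taken
LOAD R6, [R7] → R6=M[204]=16
ADD R6, 1 → R6=16+1=17
ADD R7, 4 → R7=204+4=208
ADD R2, 2 → R2=2+2=4
CMP R2, 8  (cmp 4,8)
JLT loop: taken
LOAD R6, [R7] → R6=M[208]=6
ADD R6, 1 → R6=6+1=7
ADD R7, 4 → R7=208+4=212
ADD R2, 2 → R2=4+2=6
CMP R2, 8  (cmp 6,8)
JLT loop: taken
LOAD R6, [R7] → R6=M[212]=30
ADD R6, 1 → R6=30+1=31
ADD R7, 4 → R7=212+4=216
ADD R2, 2 → R2=6+2=8
CMP R2, 8  (cmp 8,8)
JLT loop: not taken
halt.
Total executed instructions: 28.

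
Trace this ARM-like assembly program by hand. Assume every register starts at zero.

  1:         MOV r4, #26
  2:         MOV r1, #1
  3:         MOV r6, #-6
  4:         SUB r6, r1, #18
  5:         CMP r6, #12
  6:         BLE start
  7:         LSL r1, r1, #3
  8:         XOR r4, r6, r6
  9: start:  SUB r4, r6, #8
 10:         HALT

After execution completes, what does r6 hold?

-17

MOV r4, #26 → r4=26
MOV r1, #1 → r1=1
MOV r6, #-6 → r6=-6
SUB r6, r1, #18 → r6=1-18=-17
CMP r6, #12  (cmp -17,12)
BLE start: taken
SUB r4, r6, #8 → r4=(-17)-8=-25
halt.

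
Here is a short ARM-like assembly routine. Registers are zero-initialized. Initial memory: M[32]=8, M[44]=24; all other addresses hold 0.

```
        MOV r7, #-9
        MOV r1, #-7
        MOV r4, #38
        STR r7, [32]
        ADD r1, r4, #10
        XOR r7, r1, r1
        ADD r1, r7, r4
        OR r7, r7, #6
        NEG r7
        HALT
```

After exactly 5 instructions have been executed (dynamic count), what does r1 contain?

MOV r7, #-9 → r7=-9
MOV r1, #-7 → r1=-7
MOV r4, #38 → r4=38
STR r7, [32] → M[32]=-9
ADD r1, r4, #10 → r1=38+10=48
After step 5: r1 = 48.

48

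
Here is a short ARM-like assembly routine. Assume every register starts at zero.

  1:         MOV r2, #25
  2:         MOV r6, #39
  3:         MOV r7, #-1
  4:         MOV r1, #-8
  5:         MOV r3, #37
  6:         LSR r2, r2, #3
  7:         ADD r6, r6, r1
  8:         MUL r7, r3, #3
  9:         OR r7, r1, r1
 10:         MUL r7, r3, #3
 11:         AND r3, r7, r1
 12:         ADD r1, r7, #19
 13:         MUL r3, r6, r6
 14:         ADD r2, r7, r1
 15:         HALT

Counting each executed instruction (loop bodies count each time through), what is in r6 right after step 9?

r2=25
r6=39
r7=-1
r1=-8
r3=37
r2=25>>3=3
r6=39+(-8)=31
r7=37*3=111
r7=(-8)|(-8)=-8
After step 9: r6 = 31.

31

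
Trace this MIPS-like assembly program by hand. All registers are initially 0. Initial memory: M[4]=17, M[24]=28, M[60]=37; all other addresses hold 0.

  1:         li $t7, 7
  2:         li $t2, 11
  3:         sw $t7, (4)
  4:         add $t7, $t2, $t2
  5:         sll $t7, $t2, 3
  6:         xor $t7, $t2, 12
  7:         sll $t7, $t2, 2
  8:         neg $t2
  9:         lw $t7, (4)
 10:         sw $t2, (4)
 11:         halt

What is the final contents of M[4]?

-11

li $t7, 7 → $t7=7
li $t2, 11 → $t2=11
sw $t7, (4) → M[4]=7
add $t7, $t2, $t2 → $t7=11+11=22
sll $t7, $t2, 3 → $t7=11<<3=88
xor $t7, $t2, 12 → $t7=11^12=7
sll $t7, $t2, 2 → $t7=11<<2=44
neg $t2 → $t2=-(11)=-11
lw $t7, (4) → $t7=M[4]=7
sw $t2, (4) → M[4]=-11
halt.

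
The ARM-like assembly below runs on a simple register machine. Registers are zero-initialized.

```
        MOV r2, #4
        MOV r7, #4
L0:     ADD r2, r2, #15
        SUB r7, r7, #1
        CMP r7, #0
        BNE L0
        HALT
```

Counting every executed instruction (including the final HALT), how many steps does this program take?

MOV r2, #4 → r2=4
MOV r7, #4 → r7=4
ADD r2, r2, #15 → r2=4+15=19
SUB r7, r7, #1 → r7=4-1=3
CMP r7, #0  (cmp 3,0)
BNE L0: taken
ADD r2, r2, #15 → r2=19+15=34
SUB r7, r7, #1 → r7=3-1=2
CMP r7, #0  (cmp 2,0)
BNE L0: taken
ADD r2, r2, #15 → r2=34+15=49
SUB r7, r7, #1 → r7=2-1=1
CMP r7, #0  (cmp 1,0)
BNE L0: taken
ADD r2, r2, #15 → r2=49+15=64
SUB r7, r7, #1 → r7=1-1=0
CMP r7, #0  (cmp 0,0)
BNE L0: not taken
halt.
Total executed instructions: 19.

19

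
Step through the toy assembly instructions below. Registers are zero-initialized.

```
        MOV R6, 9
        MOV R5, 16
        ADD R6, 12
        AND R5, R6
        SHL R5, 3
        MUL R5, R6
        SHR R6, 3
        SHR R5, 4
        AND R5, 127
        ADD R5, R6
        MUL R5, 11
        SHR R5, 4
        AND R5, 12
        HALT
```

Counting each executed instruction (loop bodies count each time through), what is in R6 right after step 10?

after MOV R6, 9: R6=9
after MOV R5, 16: R5=16
after ADD R6, 12: R6=9+12=21
after AND R5, R6: R5=16&21=16
after SHL R5, 3: R5=16<<3=128
after MUL R5, R6: R5=128*21=2688
after SHR R6, 3: R6=21>>3=2
after SHR R5, 4: R5=2688>>4=168
after AND R5, 127: R5=168&127=40
after ADD R5, R6: R5=40+2=42
After step 10: R6 = 2.

2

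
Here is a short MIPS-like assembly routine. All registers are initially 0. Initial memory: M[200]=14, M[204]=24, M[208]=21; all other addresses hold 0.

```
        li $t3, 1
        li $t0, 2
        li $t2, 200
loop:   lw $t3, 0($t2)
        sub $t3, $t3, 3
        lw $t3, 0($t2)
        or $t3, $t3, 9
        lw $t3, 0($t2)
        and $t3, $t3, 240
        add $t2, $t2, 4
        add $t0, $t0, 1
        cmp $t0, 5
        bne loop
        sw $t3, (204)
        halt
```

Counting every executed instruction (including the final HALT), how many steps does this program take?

35

after li $t3, 1: $t3=1
after li $t0, 2: $t0=2
after li $t2, 200: $t2=200
after lw $t3, 0($t2): $t3=M[200]=14
after sub $t3, $t3, 3: $t3=14-3=11
after lw $t3, 0($t2): $t3=M[200]=14
after or $t3, $t3, 9: $t3=14|9=15
after lw $t3, 0($t2): $t3=M[200]=14
after and $t3, $t3, 240: $t3=14&240=0
after add $t2, $t2, 4: $t2=200+4=204
after add $t0, $t0, 1: $t0=2+1=3
cmp $t0, 5  (cmp 3,5)
bne loop: taken
after lw $t3, 0($t2): $t3=M[204]=24
after sub $t3, $t3, 3: $t3=24-3=21
after lw $t3, 0($t2): $t3=M[204]=24
after or $t3, $t3, 9: $t3=24|9=25
after lw $t3, 0($t2): $t3=M[204]=24
after and $t3, $t3, 240: $t3=24&240=16
after add $t2, $t2, 4: $t2=204+4=208
after add $t0, $t0, 1: $t0=3+1=4
cmp $t0, 5  (cmp 4,5)
bne loop: taken
after lw $t3, 0($t2): $t3=M[208]=21
after sub $t3, $t3, 3: $t3=21-3=18
after lw $t3, 0($t2): $t3=M[208]=21
after or $t3, $t3, 9: $t3=21|9=29
after lw $t3, 0($t2): $t3=M[208]=21
after and $t3, $t3, 240: $t3=21&240=16
after add $t2, $t2, 4: $t2=208+4=212
after add $t0, $t0, 1: $t0=4+1=5
cmp $t0, 5  (cmp 5,5)
bne loop: not taken
sw $t3, (204) → M[204]=16
halt.
Total executed instructions: 35.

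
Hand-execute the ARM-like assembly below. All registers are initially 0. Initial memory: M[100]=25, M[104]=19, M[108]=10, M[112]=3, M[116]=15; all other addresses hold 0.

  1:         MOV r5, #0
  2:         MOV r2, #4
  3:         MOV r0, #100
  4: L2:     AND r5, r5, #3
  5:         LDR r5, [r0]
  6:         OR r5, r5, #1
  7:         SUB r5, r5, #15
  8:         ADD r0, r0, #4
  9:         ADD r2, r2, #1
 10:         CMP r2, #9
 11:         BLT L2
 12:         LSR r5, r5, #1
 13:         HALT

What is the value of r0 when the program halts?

120

r5=0
r2=4
r0=100
r5=0&3=0
r5=M[100]=25
r5=25|1=25
r5=25-15=10
r0=100+4=104
r2=4+1=5
CMP r2, #9  (cmp 5,9)
BLT L2: taken
r5=10&3=2
r5=M[104]=19
r5=19|1=19
r5=19-15=4
r0=104+4=108
r2=5+1=6
CMP r2, #9  (cmp 6,9)
BLT L2: taken
r5=4&3=0
r5=M[108]=10
r5=10|1=11
r5=11-15=-4
r0=108+4=112
r2=6+1=7
CMP r2, #9  (cmp 7,9)
BLT L2: taken
r5=(-4)&3=0
r5=M[112]=3
r5=3|1=3
r5=3-15=-12
r0=112+4=116
r2=7+1=8
CMP r2, #9  (cmp 8,9)
BLT L2: taken
r5=(-12)&3=0
r5=M[116]=15
r5=15|1=15
r5=15-15=0
r0=116+4=120
r2=8+1=9
CMP r2, #9  (cmp 9,9)
BLT L2: not taken
r5=0>>1=0
halt.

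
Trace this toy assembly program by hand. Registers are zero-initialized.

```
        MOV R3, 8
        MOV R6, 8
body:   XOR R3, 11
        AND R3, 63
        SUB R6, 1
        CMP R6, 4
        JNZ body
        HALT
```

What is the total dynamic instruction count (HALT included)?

23

MOV R3, 8 → R3=8
MOV R6, 8 → R6=8
XOR R3, 11 → R3=8^11=3
AND R3, 63 → R3=3&63=3
SUB R6, 1 → R6=8-1=7
CMP R6, 4  (cmp 7,4)
JNZ body: taken
XOR R3, 11 → R3=3^11=8
AND R3, 63 → R3=8&63=8
SUB R6, 1 → R6=7-1=6
CMP R6, 4  (cmp 6,4)
JNZ body: taken
XOR R3, 11 → R3=8^11=3
AND R3, 63 → R3=3&63=3
SUB R6, 1 → R6=6-1=5
CMP R6, 4  (cmp 5,4)
JNZ body: taken
XOR R3, 11 → R3=3^11=8
AND R3, 63 → R3=8&63=8
SUB R6, 1 → R6=5-1=4
CMP R6, 4  (cmp 4,4)
JNZ body: not taken
halt.
Total executed instructions: 23.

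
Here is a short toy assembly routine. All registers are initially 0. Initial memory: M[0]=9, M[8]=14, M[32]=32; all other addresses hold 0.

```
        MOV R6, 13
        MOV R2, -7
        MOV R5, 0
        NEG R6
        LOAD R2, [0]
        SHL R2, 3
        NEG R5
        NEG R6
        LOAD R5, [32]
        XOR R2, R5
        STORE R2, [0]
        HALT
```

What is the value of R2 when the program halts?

104

after MOV R6, 13: R6=13
after MOV R2, -7: R2=-7
after MOV R5, 0: R5=0
after NEG R6: R6=-(13)=-13
after LOAD R2, [0]: R2=M[0]=9
after SHL R2, 3: R2=9<<3=72
after NEG R5: R5=-(0)=0
after NEG R6: R6=-(-13)=13
after LOAD R5, [32]: R5=M[32]=32
after XOR R2, R5: R2=72^32=104
STORE R2, [0] → M[0]=104
halt.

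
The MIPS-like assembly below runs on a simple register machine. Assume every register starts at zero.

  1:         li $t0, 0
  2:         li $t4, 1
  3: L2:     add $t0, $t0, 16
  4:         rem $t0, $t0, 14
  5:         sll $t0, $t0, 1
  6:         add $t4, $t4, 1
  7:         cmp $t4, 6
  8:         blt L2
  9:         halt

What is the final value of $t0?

12

li $t0, 0 → $t0=0
li $t4, 1 → $t4=1
add $t0, $t0, 16 → $t0=0+16=16
rem $t0, $t0, 14 → $t0=16%14=2
sll $t0, $t0, 1 → $t0=2<<1=4
add $t4, $t4, 1 → $t4=1+1=2
cmp $t4, 6  (cmp 2,6)
blt L2: taken
add $t0, $t0, 16 → $t0=4+16=20
rem $t0, $t0, 14 → $t0=20%14=6
sll $t0, $t0, 1 → $t0=6<<1=12
add $t4, $t4, 1 → $t4=2+1=3
cmp $t4, 6  (cmp 3,6)
blt L2: taken
add $t0, $t0, 16 → $t0=12+16=28
rem $t0, $t0, 14 → $t0=28%14=0
sll $t0, $t0, 1 → $t0=0<<1=0
add $t4, $t4, 1 → $t4=3+1=4
cmp $t4, 6  (cmp 4,6)
blt L2: taken
add $t0, $t0, 16 → $t0=0+16=16
rem $t0, $t0, 14 → $t0=16%14=2
sll $t0, $t0, 1 → $t0=2<<1=4
add $t4, $t4, 1 → $t4=4+1=5
cmp $t4, 6  (cmp 5,6)
blt L2: taken
add $t0, $t0, 16 → $t0=4+16=20
rem $t0, $t0, 14 → $t0=20%14=6
sll $t0, $t0, 1 → $t0=6<<1=12
add $t4, $t4, 1 → $t4=5+1=6
cmp $t4, 6  (cmp 6,6)
blt L2: not taken
halt.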